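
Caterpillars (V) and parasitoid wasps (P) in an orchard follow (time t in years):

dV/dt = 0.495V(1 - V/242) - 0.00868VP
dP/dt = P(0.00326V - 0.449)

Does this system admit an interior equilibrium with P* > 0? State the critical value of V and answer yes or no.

The predator equation gives dP/dt > 0 only when V > 0.449/0.00326 = 138.
Without the predator, V → K = 242. Since 242 > 138, the predator can invade and persist.

Threshold V = 138; K > 138, so yes, the predator persists.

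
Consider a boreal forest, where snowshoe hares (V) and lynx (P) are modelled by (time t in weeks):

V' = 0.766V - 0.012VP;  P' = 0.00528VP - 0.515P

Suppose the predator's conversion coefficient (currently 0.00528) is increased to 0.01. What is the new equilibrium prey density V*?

At the interior fixed point, setting dP/dt = 0 with P > 0 fixes V* = (predator death rate)/(VP coefficient) — independent of the other coefficients.
With the change, V* = 0.515/0.01 = 51.5; it falls from 97.5.

V* ≈ 51.5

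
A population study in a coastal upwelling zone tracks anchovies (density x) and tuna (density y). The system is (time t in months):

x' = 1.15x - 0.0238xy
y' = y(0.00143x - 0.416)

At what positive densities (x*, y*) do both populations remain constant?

Set dy/dt = 0 with y > 0: 0.00143x - 0.416 = 0, so x* = 0.416/0.00143 = 291.
Set dx/dt = 0 with x > 0: 1.15 - 0.0238y = 0, so y* = 1.15/0.0238 = 48.3.

x* ≈ 291, y* ≈ 48.3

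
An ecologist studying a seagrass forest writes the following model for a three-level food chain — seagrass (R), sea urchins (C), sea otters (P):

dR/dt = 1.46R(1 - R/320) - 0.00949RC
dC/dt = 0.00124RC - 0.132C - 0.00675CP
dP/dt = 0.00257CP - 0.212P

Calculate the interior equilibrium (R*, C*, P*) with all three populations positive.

R* ≈ 148, C* ≈ 82.5, P* ≈ 7.71

From dP/dt = 0: 0.00257C* = 0.212, so C* = 82.5.
From dR/dt = 0: 1.46(1 - R*/320) = 0.00949·82.5, giving R* = 320·(1 - 0.536) = 148.
From dC/dt = 0: 0.00124·148 - 0.132 = 0.00675P*, so P* = 0.052/0.00675 = 7.71.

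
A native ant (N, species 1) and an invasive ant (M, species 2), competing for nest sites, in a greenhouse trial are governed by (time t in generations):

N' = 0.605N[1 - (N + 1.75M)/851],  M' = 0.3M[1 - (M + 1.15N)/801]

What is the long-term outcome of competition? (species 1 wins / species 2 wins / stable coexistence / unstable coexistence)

Compare the nullcline intercepts: K1/α12 = 851/1.75 = 486 < K2 = 801; K2/α21 = 801/1.15 = 697 < K1 = 851.
Since both are reversed, neither can invade when rare; the interior point is a saddle.

unstable coexistence (outcome depends on initial conditions)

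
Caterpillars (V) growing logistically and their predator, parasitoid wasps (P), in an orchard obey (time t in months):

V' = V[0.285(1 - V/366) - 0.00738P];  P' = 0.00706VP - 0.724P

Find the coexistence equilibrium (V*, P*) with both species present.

V* ≈ 103, P* ≈ 27.8

From dP/dt = 0 with P > 0: 0.00706V* = 0.724, so V* = 103.
Substitute into dV/dt = 0: 0.285(1 - 103/366) = 0.00738P*.
The bracket is 0.72, giving P* = 0.205/0.00738 = 27.8.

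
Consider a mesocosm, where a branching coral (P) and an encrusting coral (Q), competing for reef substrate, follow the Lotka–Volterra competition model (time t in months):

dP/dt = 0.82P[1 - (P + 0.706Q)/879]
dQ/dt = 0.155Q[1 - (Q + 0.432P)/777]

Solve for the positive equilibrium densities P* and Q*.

P* ≈ 475, Q* ≈ 572

Setting both brackets to zero gives the nullclines P + 0.706Q = 879 and 0.432P + Q = 777.
Substituting Q = 777 - 0.432P into the first: P(1 - 0.706·0.432) = 879 - 0.706·777.
So P* = 330/0.695 = 475, and then Q* = 777 - 0.432·475 = 572.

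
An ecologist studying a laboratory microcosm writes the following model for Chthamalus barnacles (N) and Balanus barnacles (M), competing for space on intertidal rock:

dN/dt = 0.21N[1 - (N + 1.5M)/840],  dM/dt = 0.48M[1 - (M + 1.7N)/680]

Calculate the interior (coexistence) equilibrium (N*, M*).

Setting both brackets to zero gives the nullclines N + 1.5M = 840 and 1.7N + M = 680.
Substituting M = 680 - 1.7N into the first: N(1 - 1.5·1.7) = 840 - 1.5·680.
So N* = -180/-1.55 = 116, and then M* = 680 - 1.7·116 = 483.

N* ≈ 116, M* ≈ 483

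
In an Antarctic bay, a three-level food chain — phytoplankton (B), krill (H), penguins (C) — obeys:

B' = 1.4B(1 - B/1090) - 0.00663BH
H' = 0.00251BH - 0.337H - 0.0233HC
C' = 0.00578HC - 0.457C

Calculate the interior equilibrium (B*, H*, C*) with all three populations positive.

From dC/dt = 0: 0.00578H* = 0.457, so H* = 79.1.
From dB/dt = 0: 1.4(1 - B*/1090) = 0.00663·79.1, giving B* = 1090·(1 - 0.374) = 682.
From dH/dt = 0: 0.00251·682 - 0.337 = 0.0233C*, so C* = 1.37/0.0233 = 59.

B* ≈ 682, H* ≈ 79.1, C* ≈ 59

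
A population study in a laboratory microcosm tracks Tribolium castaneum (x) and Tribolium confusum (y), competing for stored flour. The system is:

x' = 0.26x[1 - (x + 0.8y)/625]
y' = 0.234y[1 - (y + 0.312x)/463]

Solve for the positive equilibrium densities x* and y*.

x* ≈ 339, y* ≈ 357

Setting both brackets to zero gives the nullclines x + 0.8y = 625 and 0.312x + y = 463.
Substituting y = 463 - 0.312x into the first: x(1 - 0.8·0.312) = 625 - 0.8·463.
So x* = 255/0.75 = 339, and then y* = 463 - 0.312·339 = 357.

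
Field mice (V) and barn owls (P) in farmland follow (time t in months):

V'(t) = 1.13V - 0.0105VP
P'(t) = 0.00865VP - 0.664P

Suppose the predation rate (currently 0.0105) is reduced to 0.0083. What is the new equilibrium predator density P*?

P* ≈ 136

At the interior fixed point, setting dV/dt = 0 with V > 0 fixes P* = (prey growth rate)/(VP coefficient) — independent of the other coefficients.
With the change, P* = 1.13/0.0083 = 136; it rises from 108.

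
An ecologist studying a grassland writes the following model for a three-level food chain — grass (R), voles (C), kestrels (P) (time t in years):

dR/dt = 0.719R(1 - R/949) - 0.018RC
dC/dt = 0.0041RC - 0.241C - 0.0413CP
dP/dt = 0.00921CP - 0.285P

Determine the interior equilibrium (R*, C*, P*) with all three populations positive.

From dP/dt = 0: 0.00921C* = 0.285, so C* = 30.9.
From dR/dt = 0: 0.719(1 - R*/949) = 0.018·30.9, giving R* = 949·(1 - 0.775) = 214.
From dC/dt = 0: 0.0041·214 - 0.241 = 0.0413P*, so P* = 0.636/0.0413 = 15.4.

R* ≈ 214, C* ≈ 30.9, P* ≈ 15.4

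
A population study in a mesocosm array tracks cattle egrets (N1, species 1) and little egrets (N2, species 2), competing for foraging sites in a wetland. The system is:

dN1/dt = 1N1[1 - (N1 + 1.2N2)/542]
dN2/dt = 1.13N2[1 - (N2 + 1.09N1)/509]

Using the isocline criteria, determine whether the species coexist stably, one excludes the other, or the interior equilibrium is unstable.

Compare the nullcline intercepts: K1/α12 = 542/1.2 = 452 < K2 = 509; K2/α21 = 509/1.09 = 467 < K1 = 542.
Since both are reversed, neither can invade when rare; the interior point is a saddle.

unstable coexistence (outcome depends on initial conditions)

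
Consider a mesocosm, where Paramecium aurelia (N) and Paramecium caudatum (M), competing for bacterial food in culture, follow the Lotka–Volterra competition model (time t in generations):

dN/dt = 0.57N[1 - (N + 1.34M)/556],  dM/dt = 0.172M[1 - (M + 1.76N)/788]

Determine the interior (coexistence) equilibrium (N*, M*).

N* ≈ 368, M* ≈ 140

Setting both brackets to zero gives the nullclines N + 1.34M = 556 and 1.76N + M = 788.
Substituting M = 788 - 1.76N into the first: N(1 - 1.34·1.76) = 556 - 1.34·788.
So N* = -500/-1.36 = 368, and then M* = 788 - 1.76·368 = 140.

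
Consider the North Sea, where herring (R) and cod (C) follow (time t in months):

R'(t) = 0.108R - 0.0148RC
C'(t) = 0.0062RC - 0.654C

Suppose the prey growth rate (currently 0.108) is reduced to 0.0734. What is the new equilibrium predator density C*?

C* ≈ 4.96

At the interior fixed point, setting dR/dt = 0 with R > 0 fixes C* = (prey growth rate)/(RC coefficient) — independent of the other coefficients.
With the change, C* = 0.0734/0.0148 = 4.96; it falls from 7.3.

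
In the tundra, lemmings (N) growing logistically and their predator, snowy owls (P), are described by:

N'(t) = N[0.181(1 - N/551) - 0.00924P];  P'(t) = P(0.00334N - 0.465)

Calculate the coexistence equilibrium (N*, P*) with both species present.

From dP/dt = 0 with P > 0: 0.00334N* = 0.465, so N* = 139.
Substitute into dN/dt = 0: 0.181(1 - 139/551) = 0.00924P*.
The bracket is 0.747, giving P* = 0.135/0.00924 = 14.6.

N* ≈ 139, P* ≈ 14.6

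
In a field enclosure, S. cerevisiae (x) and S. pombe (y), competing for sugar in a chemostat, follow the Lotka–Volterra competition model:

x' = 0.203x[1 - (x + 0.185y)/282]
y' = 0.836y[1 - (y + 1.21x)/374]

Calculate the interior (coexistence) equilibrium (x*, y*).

x* ≈ 274, y* ≈ 42.2

Setting both brackets to zero gives the nullclines x + 0.185y = 282 and 1.21x + y = 374.
Substituting y = 374 - 1.21x into the first: x(1 - 0.185·1.21) = 282 - 0.185·374.
So x* = 213/0.776 = 274, and then y* = 374 - 1.21·274 = 42.2.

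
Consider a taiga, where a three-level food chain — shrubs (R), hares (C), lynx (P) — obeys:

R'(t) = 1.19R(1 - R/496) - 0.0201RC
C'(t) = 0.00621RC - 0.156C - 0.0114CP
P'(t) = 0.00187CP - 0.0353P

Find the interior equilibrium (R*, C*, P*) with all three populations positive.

R* ≈ 338, C* ≈ 18.9, P* ≈ 170

From dP/dt = 0: 0.00187C* = 0.0353, so C* = 18.9.
From dR/dt = 0: 1.19(1 - R*/496) = 0.0201·18.9, giving R* = 496·(1 - 0.319) = 338.
From dC/dt = 0: 0.00621·338 - 0.156 = 0.0114P*, so P* = 1.94/0.0114 = 170.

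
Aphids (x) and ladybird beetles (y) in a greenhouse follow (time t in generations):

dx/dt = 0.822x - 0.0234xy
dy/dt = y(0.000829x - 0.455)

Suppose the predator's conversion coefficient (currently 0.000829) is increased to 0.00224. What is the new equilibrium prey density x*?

At the interior fixed point, setting dy/dt = 0 with y > 0 fixes x* = (predator death rate)/(xy coefficient) — independent of the other coefficients.
With the change, x* = 0.455/0.00224 = 203; it falls from 549.

x* ≈ 203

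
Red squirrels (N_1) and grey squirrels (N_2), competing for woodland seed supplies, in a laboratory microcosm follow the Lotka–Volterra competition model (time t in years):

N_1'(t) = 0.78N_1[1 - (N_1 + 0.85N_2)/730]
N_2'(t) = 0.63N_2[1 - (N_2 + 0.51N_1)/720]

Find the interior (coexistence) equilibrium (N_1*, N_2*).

N_1* ≈ 208, N_2* ≈ 614

Setting both brackets to zero gives the nullclines N_1 + 0.85N_2 = 730 and 0.51N_1 + N_2 = 720.
Substituting N_2 = 720 - 0.51N_1 into the first: N_1(1 - 0.85·0.51) = 730 - 0.85·720.
So N_1* = 118/0.567 = 208, and then N_2* = 720 - 0.51·208 = 614.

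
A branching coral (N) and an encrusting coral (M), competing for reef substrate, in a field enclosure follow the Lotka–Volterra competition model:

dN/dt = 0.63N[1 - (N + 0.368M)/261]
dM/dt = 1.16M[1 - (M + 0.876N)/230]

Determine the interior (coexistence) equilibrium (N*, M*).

N* ≈ 260, M* ≈ 2.01

Setting both brackets to zero gives the nullclines N + 0.368M = 261 and 0.876N + M = 230.
Substituting M = 230 - 0.876N into the first: N(1 - 0.368·0.876) = 261 - 0.368·230.
So N* = 176/0.678 = 260, and then M* = 230 - 0.876·260 = 2.01.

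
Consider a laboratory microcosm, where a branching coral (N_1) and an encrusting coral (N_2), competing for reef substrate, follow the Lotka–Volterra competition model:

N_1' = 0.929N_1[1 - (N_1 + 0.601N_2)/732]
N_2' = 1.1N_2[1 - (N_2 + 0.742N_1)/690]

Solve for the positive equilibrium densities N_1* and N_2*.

N_1* ≈ 573, N_2* ≈ 265

Setting both brackets to zero gives the nullclines N_1 + 0.601N_2 = 732 and 0.742N_1 + N_2 = 690.
Substituting N_2 = 690 - 0.742N_1 into the first: N_1(1 - 0.601·0.742) = 732 - 0.601·690.
So N_1* = 317/0.554 = 573, and then N_2* = 690 - 0.742·573 = 265.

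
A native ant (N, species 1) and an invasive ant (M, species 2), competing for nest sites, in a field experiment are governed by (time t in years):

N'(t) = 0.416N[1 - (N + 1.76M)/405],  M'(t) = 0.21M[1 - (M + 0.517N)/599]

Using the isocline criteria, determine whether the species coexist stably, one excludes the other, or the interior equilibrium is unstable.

species 2 excludes species 1

Compare the nullcline intercepts: K1/α12 = 405/1.76 = 230 < K2 = 599; K2/α21 = 599/0.517 = 1160 > K1 = 405.
Since the inequalities point opposite ways, species 2 can invade but species 1 cannot.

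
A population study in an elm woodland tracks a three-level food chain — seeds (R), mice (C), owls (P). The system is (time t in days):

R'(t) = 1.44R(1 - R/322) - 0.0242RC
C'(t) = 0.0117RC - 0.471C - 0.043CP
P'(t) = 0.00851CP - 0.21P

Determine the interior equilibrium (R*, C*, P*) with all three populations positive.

From dP/dt = 0: 0.00851C* = 0.21, so C* = 24.7.
From dR/dt = 0: 1.44(1 - R*/322) = 0.0242·24.7, giving R* = 322·(1 - 0.415) = 188.
From dC/dt = 0: 0.0117·188 - 0.471 = 0.043P*, so P* = 1.73/0.043 = 40.3.

R* ≈ 188, C* ≈ 24.7, P* ≈ 40.3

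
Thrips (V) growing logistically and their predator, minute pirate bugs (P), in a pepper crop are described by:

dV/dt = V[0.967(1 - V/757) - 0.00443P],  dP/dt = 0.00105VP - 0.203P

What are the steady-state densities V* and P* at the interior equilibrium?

V* ≈ 193, P* ≈ 163

From dP/dt = 0 with P > 0: 0.00105V* = 0.203, so V* = 193.
Substitute into dV/dt = 0: 0.967(1 - 193/757) = 0.00443P*.
The bracket is 0.745, giving P* = 0.72/0.00443 = 163.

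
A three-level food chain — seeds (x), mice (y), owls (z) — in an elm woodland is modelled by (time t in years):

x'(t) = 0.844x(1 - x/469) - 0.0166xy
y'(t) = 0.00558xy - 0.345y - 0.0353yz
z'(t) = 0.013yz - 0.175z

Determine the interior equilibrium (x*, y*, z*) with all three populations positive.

x* ≈ 345, y* ≈ 13.5, z* ≈ 44.7

From dz/dt = 0: 0.013y* = 0.175, so y* = 13.5.
From dx/dt = 0: 0.844(1 - x*/469) = 0.0166·13.5, giving x* = 469·(1 - 0.265) = 345.
From dy/dt = 0: 0.00558·345 - 0.345 = 0.0353z*, so z* = 1.58/0.0353 = 44.7.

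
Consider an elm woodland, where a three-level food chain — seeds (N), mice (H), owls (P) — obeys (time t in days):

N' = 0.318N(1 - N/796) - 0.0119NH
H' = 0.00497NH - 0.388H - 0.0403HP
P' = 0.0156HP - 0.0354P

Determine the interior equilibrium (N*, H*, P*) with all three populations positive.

From dP/dt = 0: 0.0156H* = 0.0354, so H* = 2.27.
From dN/dt = 0: 0.318(1 - N*/796) = 0.0119·2.27, giving N* = 796·(1 - 0.0849) = 728.
From dH/dt = 0: 0.00497·728 - 0.388 = 0.0403P*, so P* = 3.23/0.0403 = 80.2.

N* ≈ 728, H* ≈ 2.27, P* ≈ 80.2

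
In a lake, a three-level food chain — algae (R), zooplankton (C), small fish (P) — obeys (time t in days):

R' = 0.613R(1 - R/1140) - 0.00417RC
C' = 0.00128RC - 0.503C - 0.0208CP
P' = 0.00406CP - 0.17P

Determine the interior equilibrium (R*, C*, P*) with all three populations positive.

R* ≈ 815, C* ≈ 41.9, P* ≈ 26

From dP/dt = 0: 0.00406C* = 0.17, so C* = 41.9.
From dR/dt = 0: 0.613(1 - R*/1140) = 0.00417·41.9, giving R* = 1140·(1 - 0.285) = 815.
From dC/dt = 0: 0.00128·815 - 0.503 = 0.0208P*, so P* = 0.541/0.0208 = 26.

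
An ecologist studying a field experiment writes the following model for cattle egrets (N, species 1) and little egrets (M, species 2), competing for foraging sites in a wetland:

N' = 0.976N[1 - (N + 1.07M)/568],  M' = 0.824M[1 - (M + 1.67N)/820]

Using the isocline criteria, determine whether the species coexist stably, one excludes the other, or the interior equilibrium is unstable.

unstable coexistence (outcome depends on initial conditions)

Compare the nullcline intercepts: K1/α12 = 568/1.07 = 531 < K2 = 820; K2/α21 = 820/1.67 = 491 < K1 = 568.
Since both are reversed, neither can invade when rare; the interior point is a saddle.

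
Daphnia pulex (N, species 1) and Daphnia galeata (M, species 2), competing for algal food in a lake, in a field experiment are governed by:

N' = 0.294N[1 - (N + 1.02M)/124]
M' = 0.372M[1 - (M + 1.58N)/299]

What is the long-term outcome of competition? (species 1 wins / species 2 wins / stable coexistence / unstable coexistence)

species 2 excludes species 1

Compare the nullcline intercepts: K1/α12 = 124/1.02 = 122 < K2 = 299; K2/α21 = 299/1.58 = 189 > K1 = 124.
Since the inequalities point opposite ways, species 2 can invade but species 1 cannot.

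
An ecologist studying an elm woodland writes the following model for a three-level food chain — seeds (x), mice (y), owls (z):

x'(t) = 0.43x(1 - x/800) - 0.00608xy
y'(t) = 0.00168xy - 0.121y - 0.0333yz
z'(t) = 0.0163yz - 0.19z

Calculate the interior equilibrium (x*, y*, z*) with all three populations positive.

x* ≈ 668, y* ≈ 11.7, z* ≈ 30.1

From dz/dt = 0: 0.0163y* = 0.19, so y* = 11.7.
From dx/dt = 0: 0.43(1 - x*/800) = 0.00608·11.7, giving x* = 800·(1 - 0.165) = 668.
From dy/dt = 0: 0.00168·668 - 0.121 = 0.0333z*, so z* = 1/0.0333 = 30.1.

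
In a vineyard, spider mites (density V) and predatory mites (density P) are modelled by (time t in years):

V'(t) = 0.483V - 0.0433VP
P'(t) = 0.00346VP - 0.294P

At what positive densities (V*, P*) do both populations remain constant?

Set dP/dt = 0 with P > 0: 0.00346V - 0.294 = 0, so V* = 0.294/0.00346 = 85.
Set dV/dt = 0 with V > 0: 0.483 - 0.0433P = 0, so P* = 0.483/0.0433 = 11.2.

V* ≈ 85, P* ≈ 11.2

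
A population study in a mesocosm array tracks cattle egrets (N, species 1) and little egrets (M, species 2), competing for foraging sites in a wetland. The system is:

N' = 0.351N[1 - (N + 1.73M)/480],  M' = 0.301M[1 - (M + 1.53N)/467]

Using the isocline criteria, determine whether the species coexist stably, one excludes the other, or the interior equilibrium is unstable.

Compare the nullcline intercepts: K1/α12 = 480/1.73 = 277 < K2 = 467; K2/α21 = 467/1.53 = 305 < K1 = 480.
Since both are reversed, neither can invade when rare; the interior point is a saddle.

unstable coexistence (outcome depends on initial conditions)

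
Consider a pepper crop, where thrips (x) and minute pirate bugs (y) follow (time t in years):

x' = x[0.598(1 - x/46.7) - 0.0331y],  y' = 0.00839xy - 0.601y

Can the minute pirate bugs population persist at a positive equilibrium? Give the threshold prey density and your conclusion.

Threshold x = 71.6; K < 71.6, so no, the predator goes extinct.

The predator equation gives dy/dt > 0 only when x > 0.601/0.00839 = 71.6.
Without the predator, x → K = 46.7. Since 46.7 < 71.6, the predator cannot invade.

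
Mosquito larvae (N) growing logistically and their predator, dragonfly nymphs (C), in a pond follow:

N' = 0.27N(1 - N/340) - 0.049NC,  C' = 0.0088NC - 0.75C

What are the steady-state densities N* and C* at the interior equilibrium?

From dC/dt = 0 with C > 0: 0.0088N* = 0.75, so N* = 85.2.
Substitute into dN/dt = 0: 0.27(1 - 85.2/340) = 0.049C*.
The bracket is 0.749, giving C* = 0.202/0.049 = 4.13.

N* ≈ 85.2, C* ≈ 4.13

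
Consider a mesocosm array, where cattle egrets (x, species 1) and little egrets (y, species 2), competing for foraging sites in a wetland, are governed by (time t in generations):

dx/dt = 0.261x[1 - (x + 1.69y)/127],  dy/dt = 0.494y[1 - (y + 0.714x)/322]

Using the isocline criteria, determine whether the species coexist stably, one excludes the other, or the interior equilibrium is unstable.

species 2 excludes species 1

Compare the nullcline intercepts: K1/α12 = 127/1.69 = 75.1 < K2 = 322; K2/α21 = 322/0.714 = 451 > K1 = 127.
Since the inequalities point opposite ways, species 2 can invade but species 1 cannot.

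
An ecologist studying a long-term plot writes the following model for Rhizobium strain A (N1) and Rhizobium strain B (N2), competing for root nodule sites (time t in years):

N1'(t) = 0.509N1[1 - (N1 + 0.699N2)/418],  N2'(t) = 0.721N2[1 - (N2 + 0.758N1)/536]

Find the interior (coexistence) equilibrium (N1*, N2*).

N1* ≈ 92.2, N2* ≈ 466

Setting both brackets to zero gives the nullclines N1 + 0.699N2 = 418 and 0.758N1 + N2 = 536.
Substituting N2 = 536 - 0.758N1 into the first: N1(1 - 0.699·0.758) = 418 - 0.699·536.
So N1* = 43.3/0.47 = 92.2, and then N2* = 536 - 0.758·92.2 = 466.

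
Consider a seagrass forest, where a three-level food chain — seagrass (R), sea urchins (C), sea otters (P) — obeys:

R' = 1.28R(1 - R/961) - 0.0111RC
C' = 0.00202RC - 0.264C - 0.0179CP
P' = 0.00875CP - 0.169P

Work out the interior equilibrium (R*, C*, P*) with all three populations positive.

From dP/dt = 0: 0.00875C* = 0.169, so C* = 19.3.
From dR/dt = 0: 1.28(1 - R*/961) = 0.0111·19.3, giving R* = 961·(1 - 0.167) = 800.
From dC/dt = 0: 0.00202·800 - 0.264 = 0.0179P*, so P* = 1.35/0.0179 = 75.5.

R* ≈ 800, C* ≈ 19.3, P* ≈ 75.5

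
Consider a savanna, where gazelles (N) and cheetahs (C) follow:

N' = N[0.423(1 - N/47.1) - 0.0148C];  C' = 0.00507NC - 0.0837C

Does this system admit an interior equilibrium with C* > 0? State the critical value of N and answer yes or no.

The predator equation gives dC/dt > 0 only when N > 0.0837/0.00507 = 16.5.
Without the predator, N → K = 47.1. Since 47.1 > 16.5, the predator can invade and persist.

Threshold N = 16.5; K > 16.5, so yes, the predator persists.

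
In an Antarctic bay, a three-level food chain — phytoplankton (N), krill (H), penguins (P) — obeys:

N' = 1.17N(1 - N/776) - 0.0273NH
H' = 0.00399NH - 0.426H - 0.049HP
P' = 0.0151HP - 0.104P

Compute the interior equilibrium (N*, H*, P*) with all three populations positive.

From dP/dt = 0: 0.0151H* = 0.104, so H* = 6.89.
From dN/dt = 0: 1.17(1 - N*/776) = 0.0273·6.89, giving N* = 776·(1 - 0.161) = 651.
From dH/dt = 0: 0.00399·651 - 0.426 = 0.049P*, so P* = 2.17/0.049 = 44.3.

N* ≈ 651, H* ≈ 6.89, P* ≈ 44.3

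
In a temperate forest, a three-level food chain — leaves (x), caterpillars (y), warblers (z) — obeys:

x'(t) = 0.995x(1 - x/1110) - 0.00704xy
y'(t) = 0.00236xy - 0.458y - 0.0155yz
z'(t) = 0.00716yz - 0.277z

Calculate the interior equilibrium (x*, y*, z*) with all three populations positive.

x* ≈ 806, y* ≈ 38.7, z* ≈ 93.2

From dz/dt = 0: 0.00716y* = 0.277, so y* = 38.7.
From dx/dt = 0: 0.995(1 - x*/1110) = 0.00704·38.7, giving x* = 1110·(1 - 0.274) = 806.
From dy/dt = 0: 0.00236·806 - 0.458 = 0.0155z*, so z* = 1.44/0.0155 = 93.2.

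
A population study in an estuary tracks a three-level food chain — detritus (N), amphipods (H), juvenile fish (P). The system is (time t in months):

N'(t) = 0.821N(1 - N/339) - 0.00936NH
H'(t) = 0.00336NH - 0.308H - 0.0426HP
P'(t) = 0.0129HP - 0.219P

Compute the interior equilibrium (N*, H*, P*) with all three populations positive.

From dP/dt = 0: 0.0129H* = 0.219, so H* = 17.
From dN/dt = 0: 0.821(1 - N*/339) = 0.00936·17, giving N* = 339·(1 - 0.194) = 273.
From dH/dt = 0: 0.00336·273 - 0.308 = 0.0426P*, so P* = 0.611/0.0426 = 14.3.

N* ≈ 273, H* ≈ 17, P* ≈ 14.3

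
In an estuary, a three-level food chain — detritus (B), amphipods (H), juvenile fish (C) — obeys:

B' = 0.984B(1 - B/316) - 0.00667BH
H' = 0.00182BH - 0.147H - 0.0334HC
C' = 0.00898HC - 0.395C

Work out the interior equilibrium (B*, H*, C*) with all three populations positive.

B* ≈ 222, H* ≈ 44, C* ≈ 7.68

From dC/dt = 0: 0.00898H* = 0.395, so H* = 44.
From dB/dt = 0: 0.984(1 - B*/316) = 0.00667·44, giving B* = 316·(1 - 0.298) = 222.
From dH/dt = 0: 0.00182·222 - 0.147 = 0.0334C*, so C* = 0.257/0.0334 = 7.68.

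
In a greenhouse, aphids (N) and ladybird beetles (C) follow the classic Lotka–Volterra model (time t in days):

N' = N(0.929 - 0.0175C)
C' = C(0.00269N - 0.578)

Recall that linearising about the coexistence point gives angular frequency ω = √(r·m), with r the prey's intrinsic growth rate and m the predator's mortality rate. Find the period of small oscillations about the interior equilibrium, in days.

T ≈ 8.57 days

Here r = 0.929 and m = 0.578, so r·m = 0.537.
ω = √0.537 = 0.733 per day, hence T = 2π/ω ≈ 8.57 days.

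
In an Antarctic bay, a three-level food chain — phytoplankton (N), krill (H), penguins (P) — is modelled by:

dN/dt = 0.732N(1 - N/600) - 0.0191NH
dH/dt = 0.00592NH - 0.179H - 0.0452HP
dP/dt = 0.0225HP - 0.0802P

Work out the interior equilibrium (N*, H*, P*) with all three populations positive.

N* ≈ 544, H* ≈ 3.56, P* ≈ 67.3

From dP/dt = 0: 0.0225H* = 0.0802, so H* = 3.56.
From dN/dt = 0: 0.732(1 - N*/600) = 0.0191·3.56, giving N* = 600·(1 - 0.093) = 544.
From dH/dt = 0: 0.00592·544 - 0.179 = 0.0452P*, so P* = 3.04/0.0452 = 67.3.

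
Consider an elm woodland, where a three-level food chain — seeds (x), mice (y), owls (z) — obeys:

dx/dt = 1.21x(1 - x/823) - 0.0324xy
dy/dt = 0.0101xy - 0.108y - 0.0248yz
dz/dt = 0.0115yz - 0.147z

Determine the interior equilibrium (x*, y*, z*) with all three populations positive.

From dz/dt = 0: 0.0115y* = 0.147, so y* = 12.8.
From dx/dt = 0: 1.21(1 - x*/823) = 0.0324·12.8, giving x* = 823·(1 - 0.342) = 541.
From dy/dt = 0: 0.0101·541 - 0.108 = 0.0248z*, so z* = 5.36/0.0248 = 216.

x* ≈ 541, y* ≈ 12.8, z* ≈ 216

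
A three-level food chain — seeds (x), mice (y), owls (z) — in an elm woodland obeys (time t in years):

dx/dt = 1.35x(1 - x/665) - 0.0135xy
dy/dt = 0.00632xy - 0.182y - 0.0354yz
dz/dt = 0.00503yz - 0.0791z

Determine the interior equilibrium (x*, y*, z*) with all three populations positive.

x* ≈ 560, y* ≈ 15.7, z* ≈ 94.9

From dz/dt = 0: 0.00503y* = 0.0791, so y* = 15.7.
From dx/dt = 0: 1.35(1 - x*/665) = 0.0135·15.7, giving x* = 665·(1 - 0.157) = 560.
From dy/dt = 0: 0.00632·560 - 0.182 = 0.0354z*, so z* = 3.36/0.0354 = 94.9.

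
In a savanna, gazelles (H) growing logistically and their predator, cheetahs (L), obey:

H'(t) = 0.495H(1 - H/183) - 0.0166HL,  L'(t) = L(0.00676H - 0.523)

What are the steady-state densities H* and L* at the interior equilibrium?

From dL/dt = 0 with L > 0: 0.00676H* = 0.523, so H* = 77.4.
Substitute into dH/dt = 0: 0.495(1 - 77.4/183) = 0.0166L*.
The bracket is 0.577, giving L* = 0.286/0.0166 = 17.2.

H* ≈ 77.4, L* ≈ 17.2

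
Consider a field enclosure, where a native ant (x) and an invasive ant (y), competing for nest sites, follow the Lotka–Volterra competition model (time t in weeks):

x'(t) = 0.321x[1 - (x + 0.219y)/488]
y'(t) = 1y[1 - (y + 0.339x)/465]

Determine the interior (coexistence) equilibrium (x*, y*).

Setting both brackets to zero gives the nullclines x + 0.219y = 488 and 0.339x + y = 465.
Substituting y = 465 - 0.339x into the first: x(1 - 0.219·0.339) = 488 - 0.219·465.
So x* = 386/0.926 = 417, and then y* = 465 - 0.339·417 = 324.

x* ≈ 417, y* ≈ 324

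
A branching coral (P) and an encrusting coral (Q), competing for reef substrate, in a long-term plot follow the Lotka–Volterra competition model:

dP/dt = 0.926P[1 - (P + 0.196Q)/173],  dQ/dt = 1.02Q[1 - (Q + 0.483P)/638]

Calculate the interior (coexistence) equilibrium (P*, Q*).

P* ≈ 53, Q* ≈ 612

Setting both brackets to zero gives the nullclines P + 0.196Q = 173 and 0.483P + Q = 638.
Substituting Q = 638 - 0.483P into the first: P(1 - 0.196·0.483) = 173 - 0.196·638.
So P* = 48/0.905 = 53, and then Q* = 638 - 0.483·53 = 612.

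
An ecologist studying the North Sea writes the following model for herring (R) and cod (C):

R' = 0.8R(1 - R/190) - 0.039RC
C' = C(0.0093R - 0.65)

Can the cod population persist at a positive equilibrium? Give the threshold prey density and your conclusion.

The predator equation gives dC/dt > 0 only when R > 0.65/0.0093 = 69.9.
Without the predator, R → K = 190. Since 190 > 69.9, the predator can invade and persist.

Threshold R = 69.9; K > 69.9, so yes, the predator persists.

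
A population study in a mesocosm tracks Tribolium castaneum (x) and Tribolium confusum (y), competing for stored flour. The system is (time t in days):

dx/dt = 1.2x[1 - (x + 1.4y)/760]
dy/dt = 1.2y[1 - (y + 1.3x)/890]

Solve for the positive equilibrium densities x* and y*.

Setting both brackets to zero gives the nullclines x + 1.4y = 760 and 1.3x + y = 890.
Substituting y = 890 - 1.3x into the first: x(1 - 1.4·1.3) = 760 - 1.4·890.
So x* = -486/-0.82 = 593, and then y* = 890 - 1.3·593 = 120.

x* ≈ 593, y* ≈ 120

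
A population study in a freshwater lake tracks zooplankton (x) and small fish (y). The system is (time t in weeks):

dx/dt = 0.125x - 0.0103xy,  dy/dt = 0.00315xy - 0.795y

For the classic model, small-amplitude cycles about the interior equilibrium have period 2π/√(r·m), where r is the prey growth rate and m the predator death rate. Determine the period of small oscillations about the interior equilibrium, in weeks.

T ≈ 19.9 weeks

Here r = 0.125 and m = 0.795, so r·m = 0.0994.
ω = √0.0994 = 0.315 per week, hence T = 2π/ω ≈ 19.9 weeks.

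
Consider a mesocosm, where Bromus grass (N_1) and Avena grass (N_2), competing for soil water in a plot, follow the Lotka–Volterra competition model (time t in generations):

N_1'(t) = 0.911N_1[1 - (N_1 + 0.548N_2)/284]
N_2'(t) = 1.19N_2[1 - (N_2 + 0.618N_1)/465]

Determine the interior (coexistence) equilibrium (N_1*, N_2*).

N_1* ≈ 44.1, N_2* ≈ 438

Setting both brackets to zero gives the nullclines N_1 + 0.548N_2 = 284 and 0.618N_1 + N_2 = 465.
Substituting N_2 = 465 - 0.618N_1 into the first: N_1(1 - 0.548·0.618) = 284 - 0.548·465.
So N_1* = 29.2/0.661 = 44.1, and then N_2* = 465 - 0.618·44.1 = 438.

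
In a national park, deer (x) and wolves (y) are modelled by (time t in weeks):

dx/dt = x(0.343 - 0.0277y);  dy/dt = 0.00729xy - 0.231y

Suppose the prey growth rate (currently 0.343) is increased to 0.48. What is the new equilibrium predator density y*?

At the interior fixed point, setting dx/dt = 0 with x > 0 fixes y* = (prey growth rate)/(xy coefficient) — independent of the other coefficients.
With the change, y* = 0.48/0.0277 = 17.3; it rises from 12.4.

y* ≈ 17.3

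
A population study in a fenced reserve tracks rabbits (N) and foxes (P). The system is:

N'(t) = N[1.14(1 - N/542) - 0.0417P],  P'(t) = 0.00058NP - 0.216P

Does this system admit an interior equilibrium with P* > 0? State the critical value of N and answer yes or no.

Threshold N = 372; K > 372, so yes, the predator persists.

The predator equation gives dP/dt > 0 only when N > 0.216/0.00058 = 372.
Without the predator, N → K = 542. Since 542 > 372, the predator can invade and persist.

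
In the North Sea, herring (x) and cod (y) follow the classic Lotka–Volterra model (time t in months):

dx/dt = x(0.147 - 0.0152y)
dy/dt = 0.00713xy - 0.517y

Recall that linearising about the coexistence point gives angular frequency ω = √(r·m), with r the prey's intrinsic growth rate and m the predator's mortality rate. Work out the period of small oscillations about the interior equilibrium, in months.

T ≈ 22.8 months

Here r = 0.147 and m = 0.517, so r·m = 0.076.
ω = √0.076 = 0.276 per month, hence T = 2π/ω ≈ 22.8 months.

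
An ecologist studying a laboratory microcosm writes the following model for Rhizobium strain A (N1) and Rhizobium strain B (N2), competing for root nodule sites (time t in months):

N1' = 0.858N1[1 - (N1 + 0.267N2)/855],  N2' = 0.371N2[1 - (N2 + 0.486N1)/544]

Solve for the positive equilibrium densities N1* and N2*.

Setting both brackets to zero gives the nullclines N1 + 0.267N2 = 855 and 0.486N1 + N2 = 544.
Substituting N2 = 544 - 0.486N1 into the first: N1(1 - 0.267·0.486) = 855 - 0.267·544.
So N1* = 710/0.87 = 816, and then N2* = 544 - 0.486·816 = 148.

N1* ≈ 816, N2* ≈ 148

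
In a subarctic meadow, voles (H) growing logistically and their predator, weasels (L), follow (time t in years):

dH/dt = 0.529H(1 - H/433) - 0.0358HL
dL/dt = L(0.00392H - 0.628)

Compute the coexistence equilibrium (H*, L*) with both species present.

H* ≈ 160, L* ≈ 9.31

From dL/dt = 0 with L > 0: 0.00392H* = 0.628, so H* = 160.
Substitute into dH/dt = 0: 0.529(1 - 160/433) = 0.0358L*.
The bracket is 0.63, giving L* = 0.333/0.0358 = 9.31.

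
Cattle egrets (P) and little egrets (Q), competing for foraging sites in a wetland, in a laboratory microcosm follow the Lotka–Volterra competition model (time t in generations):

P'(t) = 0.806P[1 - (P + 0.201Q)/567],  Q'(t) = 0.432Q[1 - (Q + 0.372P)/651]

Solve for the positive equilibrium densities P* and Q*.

P* ≈ 471, Q* ≈ 476

Setting both brackets to zero gives the nullclines P + 0.201Q = 567 and 0.372P + Q = 651.
Substituting Q = 651 - 0.372P into the first: P(1 - 0.201·0.372) = 567 - 0.201·651.
So P* = 436/0.925 = 471, and then Q* = 651 - 0.372·471 = 476.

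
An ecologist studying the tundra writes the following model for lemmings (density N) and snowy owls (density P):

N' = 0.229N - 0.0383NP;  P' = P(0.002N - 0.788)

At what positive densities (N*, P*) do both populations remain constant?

Set dP/dt = 0 with P > 0: 0.002N - 0.788 = 0, so N* = 0.788/0.002 = 394.
Set dN/dt = 0 with N > 0: 0.229 - 0.0383P = 0, so P* = 0.229/0.0383 = 5.98.

N* ≈ 394, P* ≈ 5.98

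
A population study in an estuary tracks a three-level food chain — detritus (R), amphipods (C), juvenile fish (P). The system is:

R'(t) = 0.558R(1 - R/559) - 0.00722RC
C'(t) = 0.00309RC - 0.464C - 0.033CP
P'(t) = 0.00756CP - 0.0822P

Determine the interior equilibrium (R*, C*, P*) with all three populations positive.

R* ≈ 480, C* ≈ 10.9, P* ≈ 30.9

From dP/dt = 0: 0.00756C* = 0.0822, so C* = 10.9.
From dR/dt = 0: 0.558(1 - R*/559) = 0.00722·10.9, giving R* = 559·(1 - 0.141) = 480.
From dC/dt = 0: 0.00309·480 - 0.464 = 0.033P*, so P* = 1.02/0.033 = 30.9.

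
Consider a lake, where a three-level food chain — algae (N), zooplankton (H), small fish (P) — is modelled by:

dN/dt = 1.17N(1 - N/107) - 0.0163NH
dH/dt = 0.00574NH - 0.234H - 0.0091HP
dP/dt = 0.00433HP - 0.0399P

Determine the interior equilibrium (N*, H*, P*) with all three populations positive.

N* ≈ 93.3, H* ≈ 9.21, P* ≈ 33.1

From dP/dt = 0: 0.00433H* = 0.0399, so H* = 9.21.
From dN/dt = 0: 1.17(1 - N*/107) = 0.0163·9.21, giving N* = 107·(1 - 0.128) = 93.3.
From dH/dt = 0: 0.00574·93.3 - 0.234 = 0.0091P*, so P* = 0.301/0.0091 = 33.1.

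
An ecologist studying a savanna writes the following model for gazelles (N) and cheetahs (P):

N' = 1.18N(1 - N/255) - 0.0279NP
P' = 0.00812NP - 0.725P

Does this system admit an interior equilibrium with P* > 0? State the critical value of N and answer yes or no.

The predator equation gives dP/dt > 0 only when N > 0.725/0.00812 = 89.3.
Without the predator, N → K = 255. Since 255 > 89.3, the predator can invade and persist.

Threshold N = 89.3; K > 89.3, so yes, the predator persists.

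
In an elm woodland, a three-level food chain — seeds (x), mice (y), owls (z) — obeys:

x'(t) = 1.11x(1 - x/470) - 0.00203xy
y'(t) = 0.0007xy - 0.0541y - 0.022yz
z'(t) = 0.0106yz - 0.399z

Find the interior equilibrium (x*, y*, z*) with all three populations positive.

x* ≈ 438, y* ≈ 37.6, z* ≈ 11.5

From dz/dt = 0: 0.0106y* = 0.399, so y* = 37.6.
From dx/dt = 0: 1.11(1 - x*/470) = 0.00203·37.6, giving x* = 470·(1 - 0.0688) = 438.
From dy/dt = 0: 0.0007·438 - 0.0541 = 0.022z*, so z* = 0.252/0.022 = 11.5.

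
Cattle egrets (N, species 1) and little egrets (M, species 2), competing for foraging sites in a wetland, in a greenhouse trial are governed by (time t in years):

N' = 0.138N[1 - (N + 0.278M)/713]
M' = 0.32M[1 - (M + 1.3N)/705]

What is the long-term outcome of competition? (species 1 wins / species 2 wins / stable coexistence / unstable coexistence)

species 1 excludes species 2

Compare the nullcline intercepts: K1/α12 = 713/0.278 = 2560 > K2 = 705; K2/α21 = 705/1.3 = 542 < K1 = 713.
Since the inequalities point opposite ways, species 1 can invade but species 2 cannot.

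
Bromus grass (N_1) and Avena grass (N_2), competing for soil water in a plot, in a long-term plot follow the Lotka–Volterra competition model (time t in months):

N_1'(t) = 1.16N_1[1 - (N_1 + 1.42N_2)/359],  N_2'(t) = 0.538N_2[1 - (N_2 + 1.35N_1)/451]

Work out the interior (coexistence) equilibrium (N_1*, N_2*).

Setting both brackets to zero gives the nullclines N_1 + 1.42N_2 = 359 and 1.35N_1 + N_2 = 451.
Substituting N_2 = 451 - 1.35N_1 into the first: N_1(1 - 1.42·1.35) = 359 - 1.42·451.
So N_1* = -281/-0.917 = 307, and then N_2* = 451 - 1.35·307 = 36.7.

N_1* ≈ 307, N_2* ≈ 36.7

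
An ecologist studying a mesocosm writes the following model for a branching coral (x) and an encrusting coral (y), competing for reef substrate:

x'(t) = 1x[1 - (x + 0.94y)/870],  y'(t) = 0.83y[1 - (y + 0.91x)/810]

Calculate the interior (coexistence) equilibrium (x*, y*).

x* ≈ 751, y* ≈ 127

Setting both brackets to zero gives the nullclines x + 0.94y = 870 and 0.91x + y = 810.
Substituting y = 810 - 0.91x into the first: x(1 - 0.94·0.91) = 870 - 0.94·810.
So x* = 109/0.145 = 751, and then y* = 810 - 0.91·751 = 127.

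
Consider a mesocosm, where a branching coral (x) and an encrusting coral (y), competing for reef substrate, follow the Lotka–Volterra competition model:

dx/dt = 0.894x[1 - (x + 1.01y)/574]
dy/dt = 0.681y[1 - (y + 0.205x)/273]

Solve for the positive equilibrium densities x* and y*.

Setting both brackets to zero gives the nullclines x + 1.01y = 574 and 0.205x + y = 273.
Substituting y = 273 - 0.205x into the first: x(1 - 1.01·0.205) = 574 - 1.01·273.
So x* = 298/0.793 = 376, and then y* = 273 - 0.205·376 = 196.

x* ≈ 376, y* ≈ 196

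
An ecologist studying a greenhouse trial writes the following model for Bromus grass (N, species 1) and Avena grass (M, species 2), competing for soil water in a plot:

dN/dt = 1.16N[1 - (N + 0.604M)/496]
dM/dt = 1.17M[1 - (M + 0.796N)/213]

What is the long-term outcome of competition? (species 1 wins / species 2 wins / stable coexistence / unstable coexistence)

species 1 excludes species 2

Compare the nullcline intercepts: K1/α12 = 496/0.604 = 821 > K2 = 213; K2/α21 = 213/0.796 = 268 < K1 = 496.
Since the inequalities point opposite ways, species 1 can invade but species 2 cannot.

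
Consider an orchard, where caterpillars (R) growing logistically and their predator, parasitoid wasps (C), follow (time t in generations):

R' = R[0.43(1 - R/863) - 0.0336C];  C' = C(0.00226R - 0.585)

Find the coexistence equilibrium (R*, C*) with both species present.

From dC/dt = 0 with C > 0: 0.00226R* = 0.585, so R* = 259.
Substitute into dR/dt = 0: 0.43(1 - 259/863) = 0.0336C*.
The bracket is 0.7, giving C* = 0.301/0.0336 = 8.96.

R* ≈ 259, C* ≈ 8.96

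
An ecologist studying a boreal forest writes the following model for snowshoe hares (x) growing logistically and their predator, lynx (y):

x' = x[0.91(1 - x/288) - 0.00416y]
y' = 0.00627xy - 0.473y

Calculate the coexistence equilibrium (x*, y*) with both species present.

x* ≈ 75.4, y* ≈ 161

From dy/dt = 0 with y > 0: 0.00627x* = 0.473, so x* = 75.4.
Substitute into dx/dt = 0: 0.91(1 - 75.4/288) = 0.00416y*.
The bracket is 0.738, giving y* = 0.672/0.00416 = 161.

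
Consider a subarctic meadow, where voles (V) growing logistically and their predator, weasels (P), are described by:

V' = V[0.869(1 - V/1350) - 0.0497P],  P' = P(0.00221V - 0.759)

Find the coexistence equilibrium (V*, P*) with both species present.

From dP/dt = 0 with P > 0: 0.00221V* = 0.759, so V* = 343.
Substitute into dV/dt = 0: 0.869(1 - 343/1350) = 0.0497P*.
The bracket is 0.746, giving P* = 0.648/0.0497 = 13.

V* ≈ 343, P* ≈ 13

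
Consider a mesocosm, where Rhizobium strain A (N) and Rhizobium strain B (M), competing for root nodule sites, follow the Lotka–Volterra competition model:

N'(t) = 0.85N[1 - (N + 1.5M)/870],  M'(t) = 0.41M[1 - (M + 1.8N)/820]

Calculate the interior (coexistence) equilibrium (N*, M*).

Setting both brackets to zero gives the nullclines N + 1.5M = 870 and 1.8N + M = 820.
Substituting M = 820 - 1.8N into the first: N(1 - 1.5·1.8) = 870 - 1.5·820.
So N* = -360/-1.7 = 212, and then M* = 820 - 1.8·212 = 439.

N* ≈ 212, M* ≈ 439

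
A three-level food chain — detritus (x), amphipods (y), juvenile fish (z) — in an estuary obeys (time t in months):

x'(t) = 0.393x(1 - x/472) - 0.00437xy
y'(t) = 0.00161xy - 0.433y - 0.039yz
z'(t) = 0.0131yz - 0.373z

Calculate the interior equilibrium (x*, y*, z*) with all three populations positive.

x* ≈ 323, y* ≈ 28.5, z* ≈ 2.21

From dz/dt = 0: 0.0131y* = 0.373, so y* = 28.5.
From dx/dt = 0: 0.393(1 - x*/472) = 0.00437·28.5, giving x* = 472·(1 - 0.317) = 323.
From dy/dt = 0: 0.00161·323 - 0.433 = 0.039z*, so z* = 0.0863/0.039 = 2.21.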